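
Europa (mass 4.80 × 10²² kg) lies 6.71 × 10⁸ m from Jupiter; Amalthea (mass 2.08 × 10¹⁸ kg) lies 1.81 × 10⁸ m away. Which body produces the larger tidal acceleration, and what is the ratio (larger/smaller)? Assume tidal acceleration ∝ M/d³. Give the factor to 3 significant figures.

Tidal acceleration ∝ M/d³, so compare M/d³ for each.
Europa: (4.80 × 10²²) / (6.71 × 10⁸)³ = 1.589 × 10⁻⁴
Amalthea: (2.08 × 10¹⁸) / (1.81 × 10⁸)³ = 3.508 × 10⁻⁷
Ratio (larger/smaller) = 453

Europa, by a factor of ≈ 453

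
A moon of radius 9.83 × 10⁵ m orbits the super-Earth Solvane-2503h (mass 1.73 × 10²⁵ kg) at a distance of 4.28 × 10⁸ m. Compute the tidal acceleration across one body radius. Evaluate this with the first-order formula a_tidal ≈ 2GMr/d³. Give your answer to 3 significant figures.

Δa = 2GMr/d³
   = 2 × (6.674 × 10⁻¹¹) × (1.73 × 10²⁵) × (9.83 × 10⁵) / (4.28 × 10⁸)³
   = 2.90 × 10⁻⁵ m/s²

2.90 × 10⁻⁵ m/s²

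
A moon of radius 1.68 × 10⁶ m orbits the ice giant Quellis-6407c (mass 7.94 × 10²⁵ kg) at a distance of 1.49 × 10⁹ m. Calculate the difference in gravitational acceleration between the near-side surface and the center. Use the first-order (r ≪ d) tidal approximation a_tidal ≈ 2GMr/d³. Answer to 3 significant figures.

Δg = 2GMr/d³
   = 2 × (6.674 × 10⁻¹¹) × (7.94 × 10²⁵) × (1.68 × 10⁶) / (1.49 × 10⁹)³
   = 5.38 × 10⁻⁶ m/s²

5.38 × 10⁻⁶ m/s²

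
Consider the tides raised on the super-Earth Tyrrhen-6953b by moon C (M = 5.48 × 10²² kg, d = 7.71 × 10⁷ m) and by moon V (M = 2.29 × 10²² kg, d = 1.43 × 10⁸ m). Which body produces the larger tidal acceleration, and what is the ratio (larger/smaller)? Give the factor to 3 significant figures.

Moon C, by a factor of ≈ 15.3

The tide-raising term goes as M/d³ (the gradient of a 1/d² field).
Moon C: (5.48 × 10²²) / (7.71 × 10⁷)³ = 1.196 × 10⁻¹
Moon V: (2.29 × 10²²) / (1.43 × 10⁸)³ = 7.831 × 10⁻³
Ratio (larger/smaller) = 15.3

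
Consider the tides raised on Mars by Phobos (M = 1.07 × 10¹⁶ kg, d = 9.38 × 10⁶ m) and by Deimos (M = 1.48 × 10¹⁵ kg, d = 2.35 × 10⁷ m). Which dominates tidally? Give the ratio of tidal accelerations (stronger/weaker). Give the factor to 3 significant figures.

Phobos, by a factor of ≈ 114

Compare M/d³ for the two perturbers:
Phobos: (1.07 × 10¹⁶) / (9.38 × 10⁶)³ = 1.297 × 10⁻⁵
Deimos: (1.48 × 10¹⁵) / (2.35 × 10⁷)³ = 1.140 × 10⁻⁷
Ratio (larger/smaller) = 114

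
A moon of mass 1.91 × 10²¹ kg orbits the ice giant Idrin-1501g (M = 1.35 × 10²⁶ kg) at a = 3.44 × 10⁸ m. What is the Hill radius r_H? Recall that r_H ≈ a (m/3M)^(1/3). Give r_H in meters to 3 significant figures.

5.77 × 10⁶ m

r_H ≈ a (m/3M)^(1/3)
    = (3.44 × 10⁸) × (1.91 × 10²¹ / (3 × 1.35 × 10²⁶))^(1/3)
    = 5.77 × 10⁶ m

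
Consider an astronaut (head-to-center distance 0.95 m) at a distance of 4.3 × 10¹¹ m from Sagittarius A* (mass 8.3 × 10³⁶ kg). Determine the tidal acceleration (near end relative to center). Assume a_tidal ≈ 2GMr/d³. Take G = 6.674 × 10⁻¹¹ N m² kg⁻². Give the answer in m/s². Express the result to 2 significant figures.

1.3 × 10⁻⁸ m/s²

Δa = 2GMr/d³
   = 2 × (6.674 × 10⁻¹¹) × (8.3 × 10³⁶) × (0.95) / (4.3 × 10¹¹)³
   = 1.3 × 10⁻⁸ m/s²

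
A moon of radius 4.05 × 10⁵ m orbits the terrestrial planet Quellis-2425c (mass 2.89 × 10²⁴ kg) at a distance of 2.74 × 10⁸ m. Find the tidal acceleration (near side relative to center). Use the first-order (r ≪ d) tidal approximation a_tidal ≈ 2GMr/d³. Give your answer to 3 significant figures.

Δg = 2GMr/d³
   = 2 × (6.674 × 10⁻¹¹) × (2.89 × 10²⁴) × (4.05 × 10⁵) / (2.74 × 10⁸)³
   = 7.59 × 10⁻⁶ m/s²

7.59 × 10⁻⁶ m/s²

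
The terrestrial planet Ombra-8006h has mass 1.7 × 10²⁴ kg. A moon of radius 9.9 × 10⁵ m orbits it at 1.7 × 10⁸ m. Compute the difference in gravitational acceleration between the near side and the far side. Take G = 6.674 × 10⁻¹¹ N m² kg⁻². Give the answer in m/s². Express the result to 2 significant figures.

9.1 × 10⁻⁵ m/s²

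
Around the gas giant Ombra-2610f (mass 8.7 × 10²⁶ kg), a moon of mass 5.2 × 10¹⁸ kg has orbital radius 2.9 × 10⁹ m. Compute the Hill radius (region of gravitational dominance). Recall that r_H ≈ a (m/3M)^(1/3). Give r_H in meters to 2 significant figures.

r_H ≈ a (m/3M)^(1/3)
    = (2.9 × 10⁹) × (5.2 × 10¹⁸ / (3 × 8.7 × 10²⁶))^(1/3)
    = 3.6 × 10⁶ m

3.6 × 10⁶ m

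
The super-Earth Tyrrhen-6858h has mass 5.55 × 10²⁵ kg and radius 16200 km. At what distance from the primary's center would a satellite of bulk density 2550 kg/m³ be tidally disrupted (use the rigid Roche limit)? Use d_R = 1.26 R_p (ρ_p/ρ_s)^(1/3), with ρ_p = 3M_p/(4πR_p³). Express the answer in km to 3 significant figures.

21800 km

ρ_p = 3M_p/(4πR_p³) = 3 × (5.55 × 10²⁵) / (4π × (1.62 × 10⁷ m)³) = 3120 kg/m³
d_R = 1.26 × 16200 km × (3120/2550)^(1/3)
    = 21800 km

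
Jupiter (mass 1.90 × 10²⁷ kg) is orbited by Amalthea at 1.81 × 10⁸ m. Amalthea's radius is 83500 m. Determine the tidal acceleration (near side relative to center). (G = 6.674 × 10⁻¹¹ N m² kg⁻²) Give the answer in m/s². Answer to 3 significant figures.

3.57 × 10⁻³ m/s²

Δg = 2GMr/d³
   = 2 × (6.674 × 10⁻¹¹) × (1.90 × 10²⁷) × (83500) / (1.81 × 10⁸)³
   = 3.57 × 10⁻³ m/s²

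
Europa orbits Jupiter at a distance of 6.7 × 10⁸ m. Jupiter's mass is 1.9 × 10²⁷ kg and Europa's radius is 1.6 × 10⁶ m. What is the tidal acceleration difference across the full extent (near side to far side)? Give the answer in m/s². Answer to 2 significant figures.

Δg = 4GMr/d³
   = 4 × (6.674 × 10⁻¹¹) × (1.9 × 10²⁷) × (1.6 × 10⁶) / (6.7 × 10⁸)³
   = 2.7 × 10⁻³ m/s²

2.7 × 10⁻³ m/s²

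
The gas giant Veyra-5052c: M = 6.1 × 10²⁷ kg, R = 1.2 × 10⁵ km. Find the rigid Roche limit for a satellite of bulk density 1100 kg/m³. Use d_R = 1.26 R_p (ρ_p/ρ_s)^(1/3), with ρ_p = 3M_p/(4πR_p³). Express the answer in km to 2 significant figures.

ρ_p = 3M_p/(4πR_p³) = 3 × (6.1 × 10²⁷) / (4π × (1.2 × 10⁸ m)³) = 840 kg/m³
d_R = 1.26 × 1.2 × 10⁵ km × (840/1100)^(1/3)
    = 1.4 × 10⁵ km

1.4 × 10⁵ km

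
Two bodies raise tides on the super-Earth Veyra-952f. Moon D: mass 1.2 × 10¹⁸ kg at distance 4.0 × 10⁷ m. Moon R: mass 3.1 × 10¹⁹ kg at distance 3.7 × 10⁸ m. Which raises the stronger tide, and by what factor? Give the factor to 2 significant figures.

Tidal stretch scales as M/d³; compute that for each body.
Moon D: (1.2 × 10¹⁸) / (4.0 × 10⁷)³ = 1.875 × 10⁻⁵
Moon R: (3.1 × 10¹⁹) / (3.7 × 10⁸)³ = 6.120 × 10⁻⁷
Ratio (larger/smaller) = 31

Moon D, by a factor of ≈ 31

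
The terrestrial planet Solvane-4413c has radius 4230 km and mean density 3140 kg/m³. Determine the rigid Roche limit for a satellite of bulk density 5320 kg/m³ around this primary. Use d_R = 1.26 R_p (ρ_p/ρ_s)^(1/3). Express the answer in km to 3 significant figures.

4470 km

d_R = 1.26 × 4230 km × (3140/5320)^(1/3)
    = 4470 km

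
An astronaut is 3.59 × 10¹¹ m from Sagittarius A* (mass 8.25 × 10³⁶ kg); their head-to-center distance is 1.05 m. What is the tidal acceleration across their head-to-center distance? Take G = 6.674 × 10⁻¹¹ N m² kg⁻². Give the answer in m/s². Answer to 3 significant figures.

2.50 × 10⁻⁸ m/s²

Δg = 2GMr/d³
   = 2 × (6.674 × 10⁻¹¹) × (8.25 × 10³⁶) × (1.05) / (3.59 × 10¹¹)³
   = 2.50 × 10⁻⁸ m/s²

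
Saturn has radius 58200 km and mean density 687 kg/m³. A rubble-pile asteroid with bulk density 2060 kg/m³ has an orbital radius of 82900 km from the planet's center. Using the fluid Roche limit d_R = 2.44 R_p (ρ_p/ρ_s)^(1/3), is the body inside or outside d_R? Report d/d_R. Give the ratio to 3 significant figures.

d_R = 2.44 × (58200 km) × (687/2060)^(1/3) = 98480 km
d/d_R = (82900) / (98480) = 0.842
Since d/d_R < 1, the body is inside the Roche limit.

inside; d/d_R ≈ 0.842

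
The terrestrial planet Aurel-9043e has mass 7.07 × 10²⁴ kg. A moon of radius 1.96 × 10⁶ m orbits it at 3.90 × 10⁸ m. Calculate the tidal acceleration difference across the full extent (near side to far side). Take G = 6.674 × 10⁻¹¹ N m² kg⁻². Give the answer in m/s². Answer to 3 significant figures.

Near-to-far spans 2r, so the tidal difference is twice the near-to-center value: 4GMr/d³.
a_tidal = 4GMr/d³
        = 4 × (6.674 × 10⁻¹¹) × (7.07 × 10²⁴) × (1.96 × 10⁶) / (3.90 × 10⁸)³
        = 6.24 × 10⁻⁵ m/s²

6.24 × 10⁻⁵ m/s²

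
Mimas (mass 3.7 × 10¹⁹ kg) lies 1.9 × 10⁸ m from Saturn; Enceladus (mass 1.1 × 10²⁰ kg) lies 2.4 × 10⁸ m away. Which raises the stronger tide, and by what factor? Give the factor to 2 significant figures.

Enceladus, by a factor of ≈ 1.5

Tidal stretch scales as M/d³; compute that for each body.
Mimas: (3.7 × 10¹⁹) / (1.9 × 10⁸)³ = 5.394 × 10⁻⁶
Enceladus: (1.1 × 10²⁰) / (2.4 × 10⁸)³ = 7.957 × 10⁻⁶
Ratio (larger/smaller) = 1.5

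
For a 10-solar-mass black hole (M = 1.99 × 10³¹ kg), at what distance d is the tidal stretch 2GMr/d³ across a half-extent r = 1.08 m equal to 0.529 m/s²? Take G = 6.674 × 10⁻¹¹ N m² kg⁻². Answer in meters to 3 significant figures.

1.76 × 10⁷ m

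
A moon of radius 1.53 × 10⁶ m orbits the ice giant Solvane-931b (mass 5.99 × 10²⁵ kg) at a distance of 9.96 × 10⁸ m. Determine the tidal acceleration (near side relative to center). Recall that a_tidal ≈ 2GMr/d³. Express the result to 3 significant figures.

1.24 × 10⁻⁵ m/s²

Δa = 2GMr/d³
   = 2 × (6.674 × 10⁻¹¹) × (5.99 × 10²⁵) × (1.53 × 10⁶) / (9.96 × 10⁸)³
   = 1.24 × 10⁻⁵ m/s²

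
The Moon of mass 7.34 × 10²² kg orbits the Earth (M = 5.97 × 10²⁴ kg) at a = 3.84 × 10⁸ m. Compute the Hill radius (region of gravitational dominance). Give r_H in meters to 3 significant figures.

r_H ≈ a (m/3M)^(1/3)
    = (3.84 × 10⁸) × (7.34 × 10²² / (3 × 5.97 × 10²⁴))^(1/3)
    = 6.15 × 10⁷ m

6.15 × 10⁷ m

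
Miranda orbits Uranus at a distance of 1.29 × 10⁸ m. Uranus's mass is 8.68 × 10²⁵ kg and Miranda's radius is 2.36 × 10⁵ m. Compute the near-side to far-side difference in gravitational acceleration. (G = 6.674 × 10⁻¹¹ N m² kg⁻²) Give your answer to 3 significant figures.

2.55 × 10⁻³ m/s²

Δa = 4GMr/d³
   = 4 × (6.674 × 10⁻¹¹) × (8.68 × 10²⁵) × (2.36 × 10⁵) / (1.29 × 10⁸)³
   = 2.55 × 10⁻³ m/s²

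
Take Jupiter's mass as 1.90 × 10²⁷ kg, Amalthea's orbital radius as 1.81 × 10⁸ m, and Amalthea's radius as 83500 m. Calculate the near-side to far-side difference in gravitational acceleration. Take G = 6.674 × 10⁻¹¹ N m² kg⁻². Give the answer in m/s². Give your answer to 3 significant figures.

Δa = 4GMr/d³
   = 4 × (6.674 × 10⁻¹¹) × (1.90 × 10²⁷) × (83500) / (1.81 × 10⁸)³
   = 7.14 × 10⁻³ m/s²

7.14 × 10⁻³ m/s²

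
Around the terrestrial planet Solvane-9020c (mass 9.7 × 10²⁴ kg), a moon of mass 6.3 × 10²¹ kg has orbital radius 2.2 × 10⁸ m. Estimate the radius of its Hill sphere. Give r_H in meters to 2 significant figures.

1.3 × 10⁷ m

r_H ≈ a (m/3M)^(1/3)
    = (2.2 × 10⁸) × (6.3 × 10²¹ / (3 × 9.7 × 10²⁴))^(1/3)
    = 1.3 × 10⁷ m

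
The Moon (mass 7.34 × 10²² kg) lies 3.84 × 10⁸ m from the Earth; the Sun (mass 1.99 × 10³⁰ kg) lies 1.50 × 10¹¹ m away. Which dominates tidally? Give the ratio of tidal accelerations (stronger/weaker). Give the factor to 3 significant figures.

The Moon, by a factor of ≈ 2.20

The tide-raising term goes as M/d³ (the gradient of a 1/d² field).
The Moon: (7.34 × 10²²) / (3.84 × 10⁸)³ = 1.296 × 10⁻³
The Sun: (1.99 × 10³⁰) / (1.50 × 10¹¹)³ = 5.896 × 10⁻⁴
Ratio (larger/smaller) = 2.20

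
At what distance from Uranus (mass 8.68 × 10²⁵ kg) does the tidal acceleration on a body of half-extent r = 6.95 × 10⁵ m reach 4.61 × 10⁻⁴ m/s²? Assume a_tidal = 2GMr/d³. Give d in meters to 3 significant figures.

2GMr/d³ = a_tidal  ⇒  d = (2GMr / a_tidal)^(1/3)
d = (2 × 6.674×10⁻¹¹ × (8.68 × 10²⁵) × (6.95 × 10⁵) / (4.61 × 10⁻⁴))^(1/3)
  = 2.59 × 10⁸ m

2.59 × 10⁸ m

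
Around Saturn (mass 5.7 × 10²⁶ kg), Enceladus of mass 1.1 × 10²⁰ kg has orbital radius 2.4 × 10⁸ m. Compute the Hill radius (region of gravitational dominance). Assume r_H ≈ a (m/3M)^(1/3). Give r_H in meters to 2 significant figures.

r_H ≈ a (m/3M)^(1/3)
    = (2.4 × 10⁸) × (1.1 × 10²⁰ / (3 × 5.7 × 10²⁶))^(1/3)
    = 9.6 × 10⁵ m

9.6 × 10⁵ m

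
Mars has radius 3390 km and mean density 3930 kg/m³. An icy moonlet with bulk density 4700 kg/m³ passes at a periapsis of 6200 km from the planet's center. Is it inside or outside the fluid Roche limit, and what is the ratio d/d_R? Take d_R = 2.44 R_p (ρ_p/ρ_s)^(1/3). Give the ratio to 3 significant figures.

inside; d/d_R ≈ 0.796

d_R = 2.44 × (3390 km) × (3930/4700)^(1/3) = 7793 km
d/d_R = (6200) / (7793) = 0.796
Since d/d_R < 1, the body is inside the Roche limit.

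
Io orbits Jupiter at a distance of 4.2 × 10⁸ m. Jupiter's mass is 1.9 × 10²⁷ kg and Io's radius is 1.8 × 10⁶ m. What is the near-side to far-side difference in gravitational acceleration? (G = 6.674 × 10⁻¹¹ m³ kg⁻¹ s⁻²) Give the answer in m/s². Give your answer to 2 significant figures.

1.2 × 10⁻² m/s²

Near-to-far spans 2r, so the tidal difference is twice the near-to-center value: 4GMr/d³.
a_tidal = 4GMr/d³
        = 4 × (6.674 × 10⁻¹¹) × (1.9 × 10²⁷) × (1.8 × 10⁶) / (4.2 × 10⁸)³
        = 1.2 × 10⁻² m/s²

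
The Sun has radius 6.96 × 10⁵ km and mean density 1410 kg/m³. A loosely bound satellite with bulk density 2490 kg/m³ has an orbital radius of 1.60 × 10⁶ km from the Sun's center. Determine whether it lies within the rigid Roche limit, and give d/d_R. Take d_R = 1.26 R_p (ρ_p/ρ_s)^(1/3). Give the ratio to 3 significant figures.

outside; d/d_R ≈ 2.21

d_R = 1.26 × (6.96 × 10⁵ km) × (1410/2490)^(1/3) = 7.255 × 10⁵ km
d/d_R = (1.60 × 10⁶) / (7.255 × 10⁵) = 2.21
Since d/d_R > 1, the body is outside the Roche limit.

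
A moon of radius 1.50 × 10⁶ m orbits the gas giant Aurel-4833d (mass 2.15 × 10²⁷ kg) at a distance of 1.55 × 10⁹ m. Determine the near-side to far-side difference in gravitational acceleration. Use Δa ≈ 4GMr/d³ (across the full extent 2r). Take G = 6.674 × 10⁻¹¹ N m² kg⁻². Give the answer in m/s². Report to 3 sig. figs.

Differencing GM/(d−r)² and GM/(d+r)² to first order in r/d gives 4GMr/d³.
a_tidal = 4GMr/d³
        = 4 × (6.674 × 10⁻¹¹) × (2.15 × 10²⁷) × (1.50 × 10⁶) / (1.55 × 10⁹)³
        = 2.31 × 10⁻⁴ m/s²

2.31 × 10⁻⁴ m/s²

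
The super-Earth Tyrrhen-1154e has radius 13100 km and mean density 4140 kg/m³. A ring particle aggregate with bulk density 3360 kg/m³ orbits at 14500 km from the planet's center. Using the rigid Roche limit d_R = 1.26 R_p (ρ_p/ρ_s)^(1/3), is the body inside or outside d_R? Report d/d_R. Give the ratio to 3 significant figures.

d_R = 1.26 × (13100 km) × (4140/3360)^(1/3) = 17700 km
d/d_R = (14500) / (17700) = 0.819
Since d/d_R < 1, the body is inside the Roche limit.

inside; d/d_R ≈ 0.819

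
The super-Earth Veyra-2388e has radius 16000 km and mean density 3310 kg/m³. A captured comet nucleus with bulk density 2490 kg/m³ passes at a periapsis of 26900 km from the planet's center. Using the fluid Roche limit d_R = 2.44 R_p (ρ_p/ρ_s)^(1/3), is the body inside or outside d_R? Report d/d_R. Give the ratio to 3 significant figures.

inside; d/d_R ≈ 0.627

d_R = 2.44 × (16000 km) × (3310/2490)^(1/3) = 42930 km
d/d_R = (26900) / (42930) = 0.627
Since d/d_R < 1, the body is inside the Roche limit.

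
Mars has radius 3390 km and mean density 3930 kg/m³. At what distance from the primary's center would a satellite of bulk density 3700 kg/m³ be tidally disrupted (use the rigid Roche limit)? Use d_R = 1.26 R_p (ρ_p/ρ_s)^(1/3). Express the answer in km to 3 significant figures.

4360 km

d_R = 1.26 × 3390 km × (3930/3700)^(1/3)
    = 4360 km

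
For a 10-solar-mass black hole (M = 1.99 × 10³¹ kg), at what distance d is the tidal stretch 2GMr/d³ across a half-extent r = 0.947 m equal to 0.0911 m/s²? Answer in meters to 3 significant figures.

3.02 × 10⁷ m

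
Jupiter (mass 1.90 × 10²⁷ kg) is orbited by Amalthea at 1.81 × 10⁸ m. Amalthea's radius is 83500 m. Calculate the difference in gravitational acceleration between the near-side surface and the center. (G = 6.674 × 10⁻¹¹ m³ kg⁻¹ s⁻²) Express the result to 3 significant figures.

Δa = 2GMr/d³
   = 2 × (6.674 × 10⁻¹¹) × (1.90 × 10²⁷) × (83500) / (1.81 × 10⁸)³
   = 3.57 × 10⁻³ m/s²

3.57 × 10⁻³ m/s²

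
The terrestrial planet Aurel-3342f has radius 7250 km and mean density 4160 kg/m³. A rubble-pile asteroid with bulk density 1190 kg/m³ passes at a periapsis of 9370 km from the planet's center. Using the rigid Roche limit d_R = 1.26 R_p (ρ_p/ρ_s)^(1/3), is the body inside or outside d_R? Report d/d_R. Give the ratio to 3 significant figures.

inside; d/d_R ≈ 0.676

d_R = 1.26 × (7250 km) × (4160/1190)^(1/3) = 13860 km
d/d_R = (9370) / (13860) = 0.676
Since d/d_R < 1, the body is inside the Roche limit.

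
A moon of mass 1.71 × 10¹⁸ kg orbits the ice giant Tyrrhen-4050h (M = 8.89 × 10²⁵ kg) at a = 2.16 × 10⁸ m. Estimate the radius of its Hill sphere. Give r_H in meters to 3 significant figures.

4.01 × 10⁵ m

r_H ≈ a (m/3M)^(1/3)
    = (2.16 × 10⁸) × (1.71 × 10¹⁸ / (3 × 8.89 × 10²⁵))^(1/3)
    = 4.01 × 10⁵ m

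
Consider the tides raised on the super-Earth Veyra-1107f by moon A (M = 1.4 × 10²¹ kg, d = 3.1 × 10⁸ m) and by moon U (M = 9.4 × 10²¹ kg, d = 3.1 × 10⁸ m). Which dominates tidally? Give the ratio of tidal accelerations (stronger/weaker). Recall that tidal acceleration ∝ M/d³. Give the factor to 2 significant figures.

Moon U, by a factor of ≈ 6.7

Compare M/d³ for the two perturbers:
Moon A: (1.4 × 10²¹) / (3.1 × 10⁸)³ = 4.699 × 10⁻⁵
Moon U: (9.4 × 10²¹) / (3.1 × 10⁸)³ = 3.155 × 10⁻⁴
Ratio (larger/smaller) = 6.7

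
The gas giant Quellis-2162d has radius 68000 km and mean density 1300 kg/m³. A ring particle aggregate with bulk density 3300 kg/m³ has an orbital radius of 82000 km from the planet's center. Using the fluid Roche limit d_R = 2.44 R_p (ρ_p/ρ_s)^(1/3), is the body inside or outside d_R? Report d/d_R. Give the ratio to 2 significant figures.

d_R = 2.44 × (68000 km) × (1300/3300)^(1/3) = 1.216 × 10⁵ km
d/d_R = (82000) / (1.216 × 10⁵) = 0.67
Since d/d_R < 1, the body is inside the Roche limit.

inside; d/d_R ≈ 0.67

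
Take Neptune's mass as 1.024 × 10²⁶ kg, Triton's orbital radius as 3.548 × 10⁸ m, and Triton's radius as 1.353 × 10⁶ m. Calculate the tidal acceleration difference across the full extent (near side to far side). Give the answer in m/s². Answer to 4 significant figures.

a_tidal = 4GMr/d³
        = 4 × (6.674 × 10⁻¹¹) × (1.024 × 10²⁶) × (1.353 × 10⁶) / (3.548 × 10⁸)³
        = 8.281 × 10⁻⁴ m/s²

8.281 × 10⁻⁴ m/s²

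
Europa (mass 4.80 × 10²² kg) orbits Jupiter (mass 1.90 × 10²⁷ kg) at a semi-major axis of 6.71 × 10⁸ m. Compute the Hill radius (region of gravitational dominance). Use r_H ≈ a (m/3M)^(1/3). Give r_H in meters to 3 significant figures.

r_H ≈ a (m/3M)^(1/3)
    = (6.71 × 10⁸) × (4.80 × 10²² / (3 × 1.90 × 10²⁷))^(1/3)
    = 1.37 × 10⁷ m

1.37 × 10⁷ m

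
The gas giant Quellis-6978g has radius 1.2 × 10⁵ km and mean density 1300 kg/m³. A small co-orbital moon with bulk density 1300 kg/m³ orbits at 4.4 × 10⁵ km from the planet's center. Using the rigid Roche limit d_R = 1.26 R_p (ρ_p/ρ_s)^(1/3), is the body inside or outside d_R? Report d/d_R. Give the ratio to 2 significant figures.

outside; d/d_R ≈ 2.9

d_R = 1.26 × (1.2 × 10⁵ km) × (1300/1300)^(1/3) = 1.512 × 10⁵ km
d/d_R = (4.4 × 10⁵) / (1.512 × 10⁵) = 2.9
Since d/d_R > 1, the body is outside the Roche limit.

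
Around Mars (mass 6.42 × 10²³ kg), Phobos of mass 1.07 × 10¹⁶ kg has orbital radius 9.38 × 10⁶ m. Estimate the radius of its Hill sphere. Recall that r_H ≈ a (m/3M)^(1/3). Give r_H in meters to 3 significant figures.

1.66 × 10⁴ m

r_H ≈ a (m/3M)^(1/3)
    = (9.38 × 10⁶) × (1.07 × 10¹⁶ / (3 × 6.42 × 10²³))^(1/3)
    = 1.66 × 10⁴ m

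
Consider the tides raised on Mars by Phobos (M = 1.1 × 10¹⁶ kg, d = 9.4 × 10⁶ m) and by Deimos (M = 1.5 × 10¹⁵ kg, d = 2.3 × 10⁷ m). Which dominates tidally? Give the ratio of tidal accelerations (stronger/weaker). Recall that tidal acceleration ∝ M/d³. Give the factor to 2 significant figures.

Phobos, by a factor of ≈ 110

Tidal acceleration ∝ M/d³, so compare M/d³ for each.
Phobos: (1.1 × 10¹⁶) / (9.4 × 10⁶)³ = 1.324 × 10⁻⁵
Deimos: (1.5 × 10¹⁵) / (2.3 × 10⁷)³ = 1.233 × 10⁻⁷
Ratio (larger/smaller) = 110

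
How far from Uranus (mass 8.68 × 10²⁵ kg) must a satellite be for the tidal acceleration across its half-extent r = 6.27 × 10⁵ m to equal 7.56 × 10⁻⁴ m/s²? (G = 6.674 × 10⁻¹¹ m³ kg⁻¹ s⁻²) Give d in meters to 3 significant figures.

2GMr/d³ = a_tidal  ⇒  d = (2GMr / a_tidal)^(1/3)
d = (2 × 6.674×10⁻¹¹ × (8.68 × 10²⁵) × (6.27 × 10⁵) / (7.56 × 10⁻⁴))^(1/3)
  = 2.13 × 10⁸ m

2.13 × 10⁸ m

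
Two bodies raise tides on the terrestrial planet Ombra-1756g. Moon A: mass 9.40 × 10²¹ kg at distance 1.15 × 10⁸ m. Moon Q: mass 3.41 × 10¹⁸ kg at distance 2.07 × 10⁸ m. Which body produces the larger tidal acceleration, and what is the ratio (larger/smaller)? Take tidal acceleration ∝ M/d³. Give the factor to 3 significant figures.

Moon A, by a factor of ≈ 16100

The tide-raising term goes as M/d³ (the gradient of a 1/d² field).
Moon A: (9.40 × 10²¹) / (1.15 × 10⁸)³ = 6.181 × 10⁻³
Moon Q: (3.41 × 10¹⁸) / (2.07 × 10⁸)³ = 3.845 × 10⁻⁷
Ratio (larger/smaller) = 16100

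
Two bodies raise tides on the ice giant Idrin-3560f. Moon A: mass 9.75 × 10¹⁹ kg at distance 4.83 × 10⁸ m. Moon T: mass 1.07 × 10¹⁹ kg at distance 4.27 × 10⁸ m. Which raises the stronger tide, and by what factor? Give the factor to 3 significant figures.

Compare M/d³ for the two perturbers:
Moon A: (9.75 × 10¹⁹) / (4.83 × 10⁸)³ = 8.653 × 10⁻⁷
Moon T: (1.07 × 10¹⁹) / (4.27 × 10⁸)³ = 1.374 × 10⁻⁷
Ratio (larger/smaller) = 6.30

Moon A, by a factor of ≈ 6.30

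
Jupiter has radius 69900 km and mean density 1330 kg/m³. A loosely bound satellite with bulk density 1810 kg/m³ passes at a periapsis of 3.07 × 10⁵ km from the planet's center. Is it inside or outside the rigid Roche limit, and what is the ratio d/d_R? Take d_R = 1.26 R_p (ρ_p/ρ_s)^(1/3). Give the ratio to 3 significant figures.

outside; d/d_R ≈ 3.86

d_R = 1.26 × (69900 km) × (1330/1810)^(1/3) = 79480 km
d/d_R = (3.07 × 10⁵) / (79480) = 3.86
Since d/d_R > 1, the body is outside the Roche limit.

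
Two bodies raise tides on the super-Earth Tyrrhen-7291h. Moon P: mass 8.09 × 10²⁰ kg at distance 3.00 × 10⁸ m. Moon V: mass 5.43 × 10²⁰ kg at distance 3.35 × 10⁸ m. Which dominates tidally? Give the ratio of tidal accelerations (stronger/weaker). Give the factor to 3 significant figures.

Tidal stretch scales as M/d³; compute that for each body.
Moon P: (8.09 × 10²⁰) / (3.00 × 10⁸)³ = 2.996 × 10⁻⁵
Moon V: (5.43 × 10²⁰) / (3.35 × 10⁸)³ = 1.444 × 10⁻⁵
Ratio (larger/smaller) = 2.07

Moon P, by a factor of ≈ 2.07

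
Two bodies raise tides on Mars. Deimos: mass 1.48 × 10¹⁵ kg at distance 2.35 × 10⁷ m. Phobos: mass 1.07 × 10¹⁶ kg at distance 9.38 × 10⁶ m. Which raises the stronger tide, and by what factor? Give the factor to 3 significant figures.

Compare M/d³ for the two perturbers:
Deimos: (1.48 × 10¹⁵) / (2.35 × 10⁷)³ = 1.140 × 10⁻⁷
Phobos: (1.07 × 10¹⁶) / (9.38 × 10⁶)³ = 1.297 × 10⁻⁵
Ratio (larger/smaller) = 114

Phobos, by a factor of ≈ 114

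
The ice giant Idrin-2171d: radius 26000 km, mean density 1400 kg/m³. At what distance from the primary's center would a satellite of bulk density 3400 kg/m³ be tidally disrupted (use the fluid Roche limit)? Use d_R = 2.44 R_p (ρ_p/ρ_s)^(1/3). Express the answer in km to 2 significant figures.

d_R = 2.44 × 26000 km × (1400/3400)^(1/3)
    = 47000 km

47000 km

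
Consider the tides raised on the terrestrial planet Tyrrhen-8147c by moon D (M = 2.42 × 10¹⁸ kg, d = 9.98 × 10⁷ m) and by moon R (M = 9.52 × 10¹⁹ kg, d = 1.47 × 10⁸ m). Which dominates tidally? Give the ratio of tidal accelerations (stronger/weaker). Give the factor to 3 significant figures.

Moon R, by a factor of ≈ 12.3

The tide-raising term goes as M/d³ (the gradient of a 1/d² field).
Moon D: (2.42 × 10¹⁸) / (9.98 × 10⁷)³ = 2.435 × 10⁻⁶
Moon R: (9.52 × 10¹⁹) / (1.47 × 10⁸)³ = 2.997 × 10⁻⁵
Ratio (larger/smaller) = 12.3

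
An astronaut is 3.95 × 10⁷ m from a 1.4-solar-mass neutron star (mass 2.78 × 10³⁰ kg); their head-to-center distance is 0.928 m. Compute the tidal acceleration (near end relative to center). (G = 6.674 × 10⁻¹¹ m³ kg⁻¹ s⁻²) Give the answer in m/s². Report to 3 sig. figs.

5.59 × 10⁻³ m/s²

The tidal stretch is the gradient of GM/d² times the body's extent r, hence the 1/d³ dependence.
Δg = 2GMr/d³
   = 2 × (6.674 × 10⁻¹¹) × (2.78 × 10³⁰) × (0.928) / (3.95 × 10⁷)³
   = 5.59 × 10⁻³ m/s²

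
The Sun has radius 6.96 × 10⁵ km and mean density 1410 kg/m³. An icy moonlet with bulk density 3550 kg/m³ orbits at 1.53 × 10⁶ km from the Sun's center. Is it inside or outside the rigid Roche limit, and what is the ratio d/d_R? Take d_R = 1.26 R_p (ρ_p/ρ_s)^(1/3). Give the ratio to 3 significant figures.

d_R = 1.26 × (6.96 × 10⁵ km) × (1410/3550)^(1/3) = 6.446 × 10⁵ km
d/d_R = (1.53 × 10⁶) / (6.446 × 10⁵) = 2.37
Since d/d_R > 1, the body is outside the Roche limit.

outside; d/d_R ≈ 2.37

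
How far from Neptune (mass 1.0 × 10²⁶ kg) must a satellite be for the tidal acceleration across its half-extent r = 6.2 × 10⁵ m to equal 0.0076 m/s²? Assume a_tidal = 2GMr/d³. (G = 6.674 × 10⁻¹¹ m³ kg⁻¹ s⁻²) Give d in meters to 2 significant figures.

1.0 × 10⁸ m

2GMr/d³ = a_tidal  ⇒  d = (2GMr / a_tidal)^(1/3)
d = (2 × 6.674×10⁻¹¹ × (1.0 × 10²⁶) × (6.2 × 10⁵) / (0.0076))^(1/3)
  = 1.0 × 10⁸ m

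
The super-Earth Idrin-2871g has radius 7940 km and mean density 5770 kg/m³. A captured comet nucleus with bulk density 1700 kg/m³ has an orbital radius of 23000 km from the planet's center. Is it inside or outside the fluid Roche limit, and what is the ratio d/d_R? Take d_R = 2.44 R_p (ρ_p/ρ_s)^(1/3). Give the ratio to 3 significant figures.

inside; d/d_R ≈ 0.790

d_R = 2.44 × (7940 km) × (5770/1700)^(1/3) = 29120 km
d/d_R = (23000) / (29120) = 0.790
Since d/d_R < 1, the body is inside the Roche limit.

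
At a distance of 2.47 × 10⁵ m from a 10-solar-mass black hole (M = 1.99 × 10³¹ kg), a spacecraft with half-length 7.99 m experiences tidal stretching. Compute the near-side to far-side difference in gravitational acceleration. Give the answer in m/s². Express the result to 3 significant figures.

Δa = 4GMr/d³
   = 4 × (6.674 × 10⁻¹¹) × (1.99 × 10³¹) × (7.99) / (2.47 × 10⁵)³
   = 2.82 × 10⁶ m/s²

2.82 × 10⁶ m/s²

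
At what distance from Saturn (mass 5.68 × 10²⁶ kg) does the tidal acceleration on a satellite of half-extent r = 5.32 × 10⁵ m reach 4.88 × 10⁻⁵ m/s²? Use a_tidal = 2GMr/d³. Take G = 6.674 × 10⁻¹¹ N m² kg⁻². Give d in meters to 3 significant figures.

2GMr/d³ = a_tidal  ⇒  d = (2GMr / a_tidal)^(1/3)
d = (2 × 6.674×10⁻¹¹ × (5.68 × 10²⁶) × (5.32 × 10⁵) / (4.88 × 10⁻⁵))^(1/3)
  = 9.38 × 10⁸ m

9.38 × 10⁸ m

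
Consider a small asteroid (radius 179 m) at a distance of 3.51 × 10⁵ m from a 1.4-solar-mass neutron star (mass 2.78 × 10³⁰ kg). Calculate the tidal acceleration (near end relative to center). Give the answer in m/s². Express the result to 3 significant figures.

Δg = 2GMr/d³
   = 2 × (6.674 × 10⁻¹¹) × (2.78 × 10³⁰) × (179) / (3.51 × 10⁵)³
   = 1.54 × 10⁶ m/s²

1.54 × 10⁶ m/s²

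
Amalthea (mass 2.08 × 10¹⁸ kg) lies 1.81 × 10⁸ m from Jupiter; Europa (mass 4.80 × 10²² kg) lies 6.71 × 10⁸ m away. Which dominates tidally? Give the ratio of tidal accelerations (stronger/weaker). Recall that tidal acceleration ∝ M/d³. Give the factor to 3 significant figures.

Europa, by a factor of ≈ 453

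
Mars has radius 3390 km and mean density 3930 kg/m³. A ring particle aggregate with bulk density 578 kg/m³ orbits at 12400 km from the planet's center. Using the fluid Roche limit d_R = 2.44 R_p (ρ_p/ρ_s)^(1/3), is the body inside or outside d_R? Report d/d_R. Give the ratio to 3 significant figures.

inside; d/d_R ≈ 0.791

d_R = 2.44 × (3390 km) × (3930/578)^(1/3) = 15670 km
d/d_R = (12400) / (15670) = 0.791
Since d/d_R < 1, the body is inside the Roche limit.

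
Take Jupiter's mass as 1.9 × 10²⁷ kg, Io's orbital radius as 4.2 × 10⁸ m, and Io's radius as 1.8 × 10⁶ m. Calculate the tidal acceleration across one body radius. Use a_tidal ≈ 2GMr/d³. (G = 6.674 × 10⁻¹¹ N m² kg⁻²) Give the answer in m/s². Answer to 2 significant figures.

6.2 × 10⁻³ m/s²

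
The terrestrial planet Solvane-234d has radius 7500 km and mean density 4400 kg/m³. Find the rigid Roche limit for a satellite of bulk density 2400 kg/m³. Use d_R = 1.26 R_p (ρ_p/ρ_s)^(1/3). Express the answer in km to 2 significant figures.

d_R = 1.26 × 7500 km × (4400/2400)^(1/3)
    = 12000 km

12000 km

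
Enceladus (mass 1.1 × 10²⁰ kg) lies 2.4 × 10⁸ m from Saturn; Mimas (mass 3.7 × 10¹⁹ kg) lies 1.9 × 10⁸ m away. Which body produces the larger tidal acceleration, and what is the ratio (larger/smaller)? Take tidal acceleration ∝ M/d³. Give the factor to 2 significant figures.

The tide-raising term goes as M/d³ (the gradient of a 1/d² field).
Enceladus: (1.1 × 10²⁰) / (2.4 × 10⁸)³ = 7.957 × 10⁻⁶
Mimas: (3.7 × 10¹⁹) / (1.9 × 10⁸)³ = 5.394 × 10⁻⁶
Ratio (larger/smaller) = 1.5

Enceladus, by a factor of ≈ 1.5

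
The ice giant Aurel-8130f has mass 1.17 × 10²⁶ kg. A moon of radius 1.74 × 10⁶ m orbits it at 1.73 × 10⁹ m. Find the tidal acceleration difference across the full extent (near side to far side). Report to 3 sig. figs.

a_tidal = 4GMr/d³
        = 4 × (6.674 × 10⁻¹¹) × (1.17 × 10²⁶) × (1.74 × 10⁶) / (1.73 × 10⁹)³
        = 1.05 × 10⁻⁵ m/s²

1.05 × 10⁻⁵ m/s²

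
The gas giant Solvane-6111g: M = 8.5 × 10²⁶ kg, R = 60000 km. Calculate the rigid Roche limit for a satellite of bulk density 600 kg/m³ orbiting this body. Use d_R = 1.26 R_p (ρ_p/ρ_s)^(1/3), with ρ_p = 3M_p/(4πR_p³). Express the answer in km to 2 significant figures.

ρ_p = 3M_p/(4πR_p³) = 3 × (8.5 × 10²⁶) / (4π × (6.0 × 10⁷ m)³) = 940 kg/m³
d_R = 1.26 × 60000 km × (940/600)^(1/3)
    = 88000 km

88000 km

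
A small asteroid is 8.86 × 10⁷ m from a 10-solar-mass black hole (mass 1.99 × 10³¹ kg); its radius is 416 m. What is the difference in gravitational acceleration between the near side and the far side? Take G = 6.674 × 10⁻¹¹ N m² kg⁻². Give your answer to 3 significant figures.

3.18 m/s²

Δg = 4GMr/d³
   = 4 × (6.674 × 10⁻¹¹) × (1.99 × 10³¹) × (416) / (8.86 × 10⁷)³
   = 3.18 m/s²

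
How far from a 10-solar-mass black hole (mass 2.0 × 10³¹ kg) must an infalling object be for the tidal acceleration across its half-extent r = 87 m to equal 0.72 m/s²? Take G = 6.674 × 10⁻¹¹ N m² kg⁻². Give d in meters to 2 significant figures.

2GMr/d³ = a_tidal  ⇒  d = (2GMr / a_tidal)^(1/3)
d = (2 × 6.674×10⁻¹¹ × (2.0 × 10³¹) × (87) / (0.72))^(1/3)
  = 6.9 × 10⁷ m

6.9 × 10⁷ m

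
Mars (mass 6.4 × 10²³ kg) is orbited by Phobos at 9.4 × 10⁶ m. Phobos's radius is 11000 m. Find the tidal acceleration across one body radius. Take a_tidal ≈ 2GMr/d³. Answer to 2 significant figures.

Δa = 2GMr/d³
   = 2 × (6.674 × 10⁻¹¹) × (6.4 × 10²³) × (11000) / (9.4 × 10⁶)³
   = 1.1 × 10⁻³ m/s²

1.1 × 10⁻³ m/s²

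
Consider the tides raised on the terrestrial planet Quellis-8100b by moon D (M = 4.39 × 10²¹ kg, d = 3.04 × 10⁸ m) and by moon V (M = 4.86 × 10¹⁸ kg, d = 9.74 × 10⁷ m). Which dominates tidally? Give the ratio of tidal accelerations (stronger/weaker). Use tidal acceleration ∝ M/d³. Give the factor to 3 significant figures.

Compare M/d³ for the two perturbers:
Moon D: (4.39 × 10²¹) / (3.04 × 10⁸)³ = 1.563 × 10⁻⁴
Moon V: (4.86 × 10¹⁸) / (9.74 × 10⁷)³ = 5.260 × 10⁻⁶
Ratio (larger/smaller) = 29.7

Moon D, by a factor of ≈ 29.7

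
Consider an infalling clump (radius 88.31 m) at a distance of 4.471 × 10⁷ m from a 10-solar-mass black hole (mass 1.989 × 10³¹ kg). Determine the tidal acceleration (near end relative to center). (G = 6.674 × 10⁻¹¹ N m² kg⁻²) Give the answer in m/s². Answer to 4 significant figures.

Since r ≪ d, expand the inverse-square field across one radius to get the leading 2GMr/d³ term.
a_tidal = 2GMr/d³
        = 2 × (6.674 × 10⁻¹¹) × (1.989 × 10³¹) × (88.31) / (4.471 × 10⁷)³
        = 2.623 m/s²

2.623 m/s²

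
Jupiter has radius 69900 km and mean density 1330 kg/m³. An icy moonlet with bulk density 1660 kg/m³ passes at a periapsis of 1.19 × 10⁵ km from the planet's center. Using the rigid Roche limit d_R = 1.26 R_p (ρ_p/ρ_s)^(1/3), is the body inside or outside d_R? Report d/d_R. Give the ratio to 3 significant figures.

outside; d/d_R ≈ 1.45

d_R = 1.26 × (69900 km) × (1330/1660)^(1/3) = 81800 km
d/d_R = (1.19 × 10⁵) / (81800) = 1.45
Since d/d_R > 1, the body is outside the Roche limit.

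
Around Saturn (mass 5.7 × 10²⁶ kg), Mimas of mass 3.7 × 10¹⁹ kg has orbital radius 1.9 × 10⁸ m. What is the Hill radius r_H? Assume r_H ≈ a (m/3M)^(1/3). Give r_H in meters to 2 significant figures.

5.3 × 10⁵ m

r_H ≈ a (m/3M)^(1/3)
    = (1.9 × 10⁸) × (3.7 × 10¹⁹ / (3 × 5.7 × 10²⁶))^(1/3)
    = 5.3 × 10⁵ m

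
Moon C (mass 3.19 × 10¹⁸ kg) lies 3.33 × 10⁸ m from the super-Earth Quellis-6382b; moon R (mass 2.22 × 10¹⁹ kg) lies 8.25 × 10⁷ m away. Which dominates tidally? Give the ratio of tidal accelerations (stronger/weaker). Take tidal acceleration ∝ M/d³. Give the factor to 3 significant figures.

Tidal acceleration ∝ M/d³, so compare M/d³ for each.
Moon C: (3.19 × 10¹⁸) / (3.33 × 10⁸)³ = 8.639 × 10⁻⁸
Moon R: (2.22 × 10¹⁹) / (8.25 × 10⁷)³ = 3.954 × 10⁻⁵
Ratio (larger/smaller) = 458

Moon R, by a factor of ≈ 458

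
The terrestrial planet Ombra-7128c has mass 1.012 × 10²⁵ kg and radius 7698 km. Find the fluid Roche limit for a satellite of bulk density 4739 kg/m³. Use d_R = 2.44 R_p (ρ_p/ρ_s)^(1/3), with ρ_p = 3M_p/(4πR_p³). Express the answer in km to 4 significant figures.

19490 km

ρ_p = 3M_p/(4πR_p³) = 3 × (1.012 × 10²⁵) / (4π × (7.698 × 10⁶ m)³) = 5296 kg/m³
d_R = 2.44 × 7698 km × (5296/4739)^(1/3)
    = 19490 km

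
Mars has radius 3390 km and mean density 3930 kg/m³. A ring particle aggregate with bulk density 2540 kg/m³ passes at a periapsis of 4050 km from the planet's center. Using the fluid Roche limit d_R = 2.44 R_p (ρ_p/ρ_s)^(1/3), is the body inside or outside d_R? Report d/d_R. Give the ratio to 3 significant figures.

d_R = 2.44 × (3390 km) × (3930/2540)^(1/3) = 9567 km
d/d_R = (4050) / (9567) = 0.423
Since d/d_R < 1, the body is inside the Roche limit.

inside; d/d_R ≈ 0.423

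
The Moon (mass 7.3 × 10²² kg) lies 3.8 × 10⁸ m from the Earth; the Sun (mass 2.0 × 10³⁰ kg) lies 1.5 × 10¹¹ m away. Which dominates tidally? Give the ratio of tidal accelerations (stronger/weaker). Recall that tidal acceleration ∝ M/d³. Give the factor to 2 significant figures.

Compare M/d³ for the two perturbers:
The Moon: (7.3 × 10²²) / (3.8 × 10⁸)³ = 1.330 × 10⁻³
The Sun: (2.0 × 10³⁰) / (1.5 × 10¹¹)³ = 5.926 × 10⁻⁴
Ratio (larger/smaller) = 2.2

The Moon, by a factor of ≈ 2.2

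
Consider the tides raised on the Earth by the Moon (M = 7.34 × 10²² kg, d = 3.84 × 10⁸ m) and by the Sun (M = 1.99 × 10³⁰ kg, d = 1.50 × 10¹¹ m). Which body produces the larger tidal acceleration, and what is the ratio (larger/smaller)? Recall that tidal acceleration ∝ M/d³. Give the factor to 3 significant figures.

Compare M/d³ for the two perturbers:
The Moon: (7.34 × 10²²) / (3.84 × 10⁸)³ = 1.296 × 10⁻³
The Sun: (1.99 × 10³⁰) / (1.50 × 10¹¹)³ = 5.896 × 10⁻⁴
Ratio (larger/smaller) = 2.20

The Moon, by a factor of ≈ 2.20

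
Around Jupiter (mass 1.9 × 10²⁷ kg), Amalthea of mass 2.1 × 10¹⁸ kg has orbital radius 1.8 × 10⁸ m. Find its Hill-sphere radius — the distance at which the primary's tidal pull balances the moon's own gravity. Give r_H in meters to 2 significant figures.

1.3 × 10⁵ m

r_H ≈ a (m/3M)^(1/3)
    = (1.8 × 10⁸) × (2.1 × 10¹⁸ / (3 × 1.9 × 10²⁷))^(1/3)
    = 1.3 × 10⁵ m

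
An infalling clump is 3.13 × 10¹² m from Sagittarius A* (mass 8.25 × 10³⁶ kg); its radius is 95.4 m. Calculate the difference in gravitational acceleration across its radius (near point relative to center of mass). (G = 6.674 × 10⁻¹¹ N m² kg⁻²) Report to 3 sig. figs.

3.43 × 10⁻⁹ m/s²

a_tidal = 2GMr/d³
        = 2 × (6.674 × 10⁻¹¹) × (8.25 × 10³⁶) × (95.4) / (3.13 × 10¹²)³
        = 3.43 × 10⁻⁹ m/s²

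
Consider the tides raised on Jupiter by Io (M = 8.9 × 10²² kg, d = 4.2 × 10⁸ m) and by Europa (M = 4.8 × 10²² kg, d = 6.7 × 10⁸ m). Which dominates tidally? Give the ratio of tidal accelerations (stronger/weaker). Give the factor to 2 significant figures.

Io, by a factor of ≈ 7.5

The tide-raising term goes as M/d³ (the gradient of a 1/d² field).
Io: (8.9 × 10²²) / (4.2 × 10⁸)³ = 1.201 × 10⁻³
Europa: (4.8 × 10²²) / (6.7 × 10⁸)³ = 1.596 × 10⁻⁴
Ratio (larger/smaller) = 7.5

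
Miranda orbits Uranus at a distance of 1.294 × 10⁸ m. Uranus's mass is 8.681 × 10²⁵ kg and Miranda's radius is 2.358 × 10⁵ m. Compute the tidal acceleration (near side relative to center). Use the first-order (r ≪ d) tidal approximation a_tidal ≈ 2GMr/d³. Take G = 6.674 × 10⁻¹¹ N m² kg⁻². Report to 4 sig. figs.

1.261 × 10⁻³ m/s²

Since r ≪ d, expand the inverse-square field across one radius to get the leading 2GMr/d³ term.
Δg = 2GMr/d³
   = 2 × (6.674 × 10⁻¹¹) × (8.681 × 10²⁵) × (2.358 × 10⁵) / (1.294 × 10⁸)³
   = 1.261 × 10⁻³ m/s²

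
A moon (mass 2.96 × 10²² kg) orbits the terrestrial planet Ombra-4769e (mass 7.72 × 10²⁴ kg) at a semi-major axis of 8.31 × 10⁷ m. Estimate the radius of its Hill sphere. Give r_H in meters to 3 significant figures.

9.02 × 10⁶ m

r_H ≈ a (m/3M)^(1/3)
    = (8.31 × 10⁷) × (2.96 × 10²² / (3 × 7.72 × 10²⁴))^(1/3)
    = 9.02 × 10⁶ m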